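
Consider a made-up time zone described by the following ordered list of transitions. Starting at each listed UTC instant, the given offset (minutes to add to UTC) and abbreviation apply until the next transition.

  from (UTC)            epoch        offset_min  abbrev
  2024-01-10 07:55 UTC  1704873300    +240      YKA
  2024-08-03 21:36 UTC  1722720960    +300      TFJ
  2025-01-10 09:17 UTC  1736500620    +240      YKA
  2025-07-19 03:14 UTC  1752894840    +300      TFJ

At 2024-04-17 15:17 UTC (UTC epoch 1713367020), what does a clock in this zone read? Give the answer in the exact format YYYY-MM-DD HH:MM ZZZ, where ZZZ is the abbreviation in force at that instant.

2024-04-17 19:17 YKA

Query: 2024-04-17 15:17 UTC
Rule 1/4 (YKA, +04:00): 2024-01-10 07:55 UTC ≤ query < 2024-08-03 21:36 UTC
15·60 + 17 + 240 = 1157 min
1157 = 0·1440 + 1157; 1157 = 19·60 + 17 → 19:17, same day
→ 2024-04-17 19:17 YKA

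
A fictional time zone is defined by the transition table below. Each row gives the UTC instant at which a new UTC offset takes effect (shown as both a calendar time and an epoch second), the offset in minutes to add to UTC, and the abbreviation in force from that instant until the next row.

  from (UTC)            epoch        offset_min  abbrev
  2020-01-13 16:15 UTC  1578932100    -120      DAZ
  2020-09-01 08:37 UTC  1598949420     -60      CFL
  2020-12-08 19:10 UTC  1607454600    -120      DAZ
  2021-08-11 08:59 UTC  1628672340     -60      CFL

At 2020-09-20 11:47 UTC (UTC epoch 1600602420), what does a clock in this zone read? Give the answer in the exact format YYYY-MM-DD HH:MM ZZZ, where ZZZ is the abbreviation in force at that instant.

Query: 2020-09-20 11:47 UTC
Rule 2/4 (CFL, -01:00): 2020-09-01 08:37 UTC ≤ query < 2020-12-08 19:10 UTC
11·60 + 47 - 60 = 647 min
647 = 0·1440 + 647; 647 = 10·60 + 47 → 10:47, same day
→ 2020-09-20 10:47 CFL

2020-09-20 10:47 CFL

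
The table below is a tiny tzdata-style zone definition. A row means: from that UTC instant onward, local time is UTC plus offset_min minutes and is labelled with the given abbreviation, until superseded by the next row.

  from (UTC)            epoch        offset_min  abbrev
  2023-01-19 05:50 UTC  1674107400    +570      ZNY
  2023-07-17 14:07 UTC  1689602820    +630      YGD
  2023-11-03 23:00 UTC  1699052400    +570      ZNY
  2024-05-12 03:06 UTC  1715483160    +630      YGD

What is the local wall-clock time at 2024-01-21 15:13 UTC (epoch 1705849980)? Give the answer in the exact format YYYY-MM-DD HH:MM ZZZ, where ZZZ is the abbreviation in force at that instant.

2024-01-22 00:43 ZNY

Query: 2024-01-21 15:13 UTC
Rule 3/4 (ZNY, +09:30): 2023-11-03 23:00 UTC ≤ query < 2024-05-12 03:06 UTC
15·60 + 13 + 570 = 1483 min
1483 = 1·1440 + 43; 43 = 0·60 + 43 → 00:43, 2024-01-21 + 1 day = 2024-01-22
→ 2024-01-22 00:43 ZNY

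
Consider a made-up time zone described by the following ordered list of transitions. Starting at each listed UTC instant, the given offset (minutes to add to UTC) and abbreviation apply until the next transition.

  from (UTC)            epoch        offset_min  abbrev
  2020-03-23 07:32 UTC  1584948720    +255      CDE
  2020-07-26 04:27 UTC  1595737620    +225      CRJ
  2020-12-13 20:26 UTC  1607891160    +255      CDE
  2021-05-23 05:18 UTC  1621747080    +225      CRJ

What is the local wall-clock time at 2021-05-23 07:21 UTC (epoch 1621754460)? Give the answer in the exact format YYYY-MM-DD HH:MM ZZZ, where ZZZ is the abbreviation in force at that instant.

2021-05-23 11:06 CRJ

Query: 2021-05-23 07:21 UTC
Rule 4/4 (CRJ, +03:45): 2021-05-23 05:18 UTC ≤ query < +∞
7·60 + 21 + 225 = 666 min
666 = 0·1440 + 666; 666 = 11·60 + 6 → 11:06, same day
→ 2021-05-23 11:06 CRJ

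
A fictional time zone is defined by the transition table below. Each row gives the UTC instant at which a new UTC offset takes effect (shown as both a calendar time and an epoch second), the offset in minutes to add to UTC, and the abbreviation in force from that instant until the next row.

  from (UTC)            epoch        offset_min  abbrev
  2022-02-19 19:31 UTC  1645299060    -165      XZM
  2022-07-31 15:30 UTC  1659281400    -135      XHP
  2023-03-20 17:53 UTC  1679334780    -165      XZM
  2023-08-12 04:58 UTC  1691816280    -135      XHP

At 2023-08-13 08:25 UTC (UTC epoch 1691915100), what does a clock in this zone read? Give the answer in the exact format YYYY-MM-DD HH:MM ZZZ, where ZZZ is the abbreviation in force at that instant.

Query: 2023-08-13 08:25 UTC
Rule 4/4 (XHP, -02:15): 2023-08-12 04:58 UTC ≤ query < +∞
8·60 + 25 - 135 = 370 min
370 = 0·1440 + 370; 370 = 6·60 + 10 → 06:10, same day
→ 2023-08-13 06:10 XHP

2023-08-13 06:10 XHP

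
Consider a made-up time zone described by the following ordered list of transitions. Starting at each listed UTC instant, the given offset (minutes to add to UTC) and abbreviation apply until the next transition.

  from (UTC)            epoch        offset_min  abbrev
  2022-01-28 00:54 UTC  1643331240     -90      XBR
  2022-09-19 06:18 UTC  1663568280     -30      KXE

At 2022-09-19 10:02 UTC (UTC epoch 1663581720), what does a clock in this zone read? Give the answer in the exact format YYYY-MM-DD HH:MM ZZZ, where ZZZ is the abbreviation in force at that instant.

Query: 2022-09-19 10:02 UTC
Rule 2/2 (KXE, -00:30): 2022-09-19 06:18 UTC ≤ query < +∞
10·60 + 2 - 30 = 572 min
572 = 0·1440 + 572; 572 = 9·60 + 32 → 09:32, same day
→ 2022-09-19 09:32 KXE

2022-09-19 09:32 KXE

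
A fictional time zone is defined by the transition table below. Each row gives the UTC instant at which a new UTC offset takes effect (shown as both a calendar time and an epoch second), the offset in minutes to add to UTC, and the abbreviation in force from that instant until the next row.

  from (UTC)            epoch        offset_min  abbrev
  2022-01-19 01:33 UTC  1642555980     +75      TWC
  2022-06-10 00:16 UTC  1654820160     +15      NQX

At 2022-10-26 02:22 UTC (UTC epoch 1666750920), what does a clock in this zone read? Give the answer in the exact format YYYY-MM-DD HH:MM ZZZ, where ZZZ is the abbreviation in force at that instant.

2022-10-26 02:37 NQX

Query: 2022-10-26 02:22 UTC
Rule 2/2 (NQX, +00:15): 2022-06-10 00:16 UTC ≤ query < +∞
2·60 + 22 + 15 = 157 min
157 = 0·1440 + 157; 157 = 2·60 + 37 → 02:37, same day
→ 2022-10-26 02:37 NQX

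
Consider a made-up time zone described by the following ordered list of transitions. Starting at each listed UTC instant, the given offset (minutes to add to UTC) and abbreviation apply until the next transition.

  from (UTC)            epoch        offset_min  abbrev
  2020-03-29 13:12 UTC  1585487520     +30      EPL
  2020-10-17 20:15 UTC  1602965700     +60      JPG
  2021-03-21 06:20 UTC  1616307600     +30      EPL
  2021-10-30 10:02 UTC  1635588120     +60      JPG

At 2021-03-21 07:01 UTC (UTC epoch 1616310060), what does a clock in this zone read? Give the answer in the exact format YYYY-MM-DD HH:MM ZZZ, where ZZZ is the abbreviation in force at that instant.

Query: 2021-03-21 07:01 UTC
Rule 3/4 (EPL, +00:30): 2021-03-21 06:20 UTC ≤ query < 2021-10-30 10:02 UTC
7·60 + 1 + 30 = 451 min
451 = 0·1440 + 451; 451 = 7·60 + 31 → 07:31, same day
→ 2021-03-21 07:31 EPL

2021-03-21 07:31 EPL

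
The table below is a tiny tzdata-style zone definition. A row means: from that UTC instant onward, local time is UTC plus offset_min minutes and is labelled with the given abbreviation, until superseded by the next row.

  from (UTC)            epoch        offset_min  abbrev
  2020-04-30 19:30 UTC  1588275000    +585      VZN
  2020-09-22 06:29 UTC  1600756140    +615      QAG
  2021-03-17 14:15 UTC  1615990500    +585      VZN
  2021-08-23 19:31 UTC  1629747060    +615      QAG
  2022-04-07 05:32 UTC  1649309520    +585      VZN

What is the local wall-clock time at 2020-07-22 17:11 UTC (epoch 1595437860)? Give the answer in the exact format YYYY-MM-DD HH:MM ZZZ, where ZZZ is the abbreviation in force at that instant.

Query: 2020-07-22 17:11 UTC
Rule 1/5 (VZN, +09:45): 2020-04-30 19:30 UTC ≤ query < 2020-09-22 06:29 UTC
17·60 + 11 + 585 = 1616 min
1616 = 1·1440 + 176; 176 = 2·60 + 56 → 02:56, 2020-07-22 + 1 day = 2020-07-23
→ 2020-07-23 02:56 VZN

2020-07-23 02:56 VZN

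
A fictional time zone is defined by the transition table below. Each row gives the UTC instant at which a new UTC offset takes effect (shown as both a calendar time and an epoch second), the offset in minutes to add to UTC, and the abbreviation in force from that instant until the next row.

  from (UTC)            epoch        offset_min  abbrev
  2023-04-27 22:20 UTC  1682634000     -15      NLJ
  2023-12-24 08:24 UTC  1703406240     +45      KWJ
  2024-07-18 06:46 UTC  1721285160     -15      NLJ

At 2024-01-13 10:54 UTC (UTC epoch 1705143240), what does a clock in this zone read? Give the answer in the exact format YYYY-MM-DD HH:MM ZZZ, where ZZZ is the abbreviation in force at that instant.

Query: 2024-01-13 10:54 UTC
Rule 2/3 (KWJ, +00:45): 2023-12-24 08:24 UTC ≤ query < 2024-07-18 06:46 UTC
10·60 + 54 + 45 = 699 min
699 = 0·1440 + 699; 699 = 11·60 + 39 → 11:39, same day
→ 2024-01-13 11:39 KWJ

2024-01-13 11:39 KWJ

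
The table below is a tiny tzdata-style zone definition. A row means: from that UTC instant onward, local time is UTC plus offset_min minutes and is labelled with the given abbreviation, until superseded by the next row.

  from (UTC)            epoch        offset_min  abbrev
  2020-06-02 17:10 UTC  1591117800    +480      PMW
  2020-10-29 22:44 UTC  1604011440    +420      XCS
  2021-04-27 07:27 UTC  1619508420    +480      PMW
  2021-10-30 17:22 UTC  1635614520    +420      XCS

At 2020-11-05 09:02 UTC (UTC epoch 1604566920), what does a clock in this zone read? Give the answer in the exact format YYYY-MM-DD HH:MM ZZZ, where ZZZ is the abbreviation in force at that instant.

Query: 2020-11-05 09:02 UTC
Rule 2/4 (XCS, +07:00): 2020-10-29 22:44 UTC ≤ query < 2021-04-27 07:27 UTC
9·60 + 2 + 420 = 962 min
962 = 0·1440 + 962; 962 = 16·60 + 2 → 16:02, same day
→ 2020-11-05 16:02 XCS

2020-11-05 16:02 XCS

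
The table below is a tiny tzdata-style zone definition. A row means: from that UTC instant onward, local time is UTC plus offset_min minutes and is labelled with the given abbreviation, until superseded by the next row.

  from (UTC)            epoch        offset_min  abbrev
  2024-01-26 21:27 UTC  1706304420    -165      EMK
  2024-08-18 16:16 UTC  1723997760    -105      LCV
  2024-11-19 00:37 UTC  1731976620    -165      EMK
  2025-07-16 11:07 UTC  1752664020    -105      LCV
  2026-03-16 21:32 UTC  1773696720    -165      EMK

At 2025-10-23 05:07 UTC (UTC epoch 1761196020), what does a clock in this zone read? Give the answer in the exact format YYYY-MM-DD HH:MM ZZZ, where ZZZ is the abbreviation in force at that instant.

Query: 2025-10-23 05:07 UTC
Rule 4/5 (LCV, -01:45): 2025-07-16 11:07 UTC ≤ query < 2026-03-16 21:32 UTC
5·60 + 7 - 105 = 202 min
202 = 0·1440 + 202; 202 = 3·60 + 22 → 03:22, same day
→ 2025-10-23 03:22 LCV

2025-10-23 03:22 LCV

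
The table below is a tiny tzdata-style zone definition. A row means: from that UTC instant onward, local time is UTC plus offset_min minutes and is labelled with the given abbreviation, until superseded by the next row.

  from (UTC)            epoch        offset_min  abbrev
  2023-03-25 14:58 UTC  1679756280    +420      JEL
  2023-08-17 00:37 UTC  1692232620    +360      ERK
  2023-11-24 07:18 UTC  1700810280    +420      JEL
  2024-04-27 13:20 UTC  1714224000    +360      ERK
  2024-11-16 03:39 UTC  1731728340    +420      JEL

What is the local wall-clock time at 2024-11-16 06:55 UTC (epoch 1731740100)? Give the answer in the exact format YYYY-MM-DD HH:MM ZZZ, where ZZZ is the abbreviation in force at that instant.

Query: 2024-11-16 06:55 UTC
Rule 5/5 (JEL, +07:00): 2024-11-16 03:39 UTC ≤ query < +∞
6·60 + 55 + 420 = 835 min
835 = 0·1440 + 835; 835 = 13·60 + 55 → 13:55, same day
→ 2024-11-16 13:55 JEL

2024-11-16 13:55 JEL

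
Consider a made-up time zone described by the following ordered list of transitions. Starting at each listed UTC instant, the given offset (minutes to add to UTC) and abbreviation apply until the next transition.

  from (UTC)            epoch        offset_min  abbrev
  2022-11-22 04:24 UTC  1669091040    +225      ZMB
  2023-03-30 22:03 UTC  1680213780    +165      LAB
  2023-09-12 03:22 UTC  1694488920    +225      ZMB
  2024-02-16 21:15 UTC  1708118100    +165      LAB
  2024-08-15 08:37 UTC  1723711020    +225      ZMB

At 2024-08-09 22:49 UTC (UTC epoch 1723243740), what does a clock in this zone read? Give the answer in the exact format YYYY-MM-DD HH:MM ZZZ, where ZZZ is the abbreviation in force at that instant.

2024-08-10 01:34 LAB

Query: 2024-08-09 22:49 UTC
Rule 4/5 (LAB, +02:45): 2024-02-16 21:15 UTC ≤ query < 2024-08-15 08:37 UTC
22·60 + 49 + 165 = 1534 min
1534 = 1·1440 + 94; 94 = 1·60 + 34 → 01:34, 2024-08-09 + 1 day = 2024-08-10
→ 2024-08-10 01:34 LAB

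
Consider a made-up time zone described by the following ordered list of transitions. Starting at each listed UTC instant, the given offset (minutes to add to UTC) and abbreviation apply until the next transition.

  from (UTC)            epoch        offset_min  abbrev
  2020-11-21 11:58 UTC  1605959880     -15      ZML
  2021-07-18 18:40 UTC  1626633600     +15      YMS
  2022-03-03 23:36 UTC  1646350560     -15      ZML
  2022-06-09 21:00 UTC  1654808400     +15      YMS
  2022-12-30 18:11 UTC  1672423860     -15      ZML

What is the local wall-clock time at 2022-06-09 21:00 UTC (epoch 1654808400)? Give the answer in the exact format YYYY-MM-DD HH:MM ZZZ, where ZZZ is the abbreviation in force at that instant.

2022-06-09 21:15 YMS

Query: 2022-06-09 21:00 UTC
Rule 4/5 (YMS, +00:15): 2022-06-09 21:00 UTC ≤ query < 2022-12-30 18:11 UTC
21·60 + 0 + 15 = 1275 min
1275 = 0·1440 + 1275; 1275 = 21·60 + 15 → 21:15, same day
→ 2022-06-09 21:15 YMS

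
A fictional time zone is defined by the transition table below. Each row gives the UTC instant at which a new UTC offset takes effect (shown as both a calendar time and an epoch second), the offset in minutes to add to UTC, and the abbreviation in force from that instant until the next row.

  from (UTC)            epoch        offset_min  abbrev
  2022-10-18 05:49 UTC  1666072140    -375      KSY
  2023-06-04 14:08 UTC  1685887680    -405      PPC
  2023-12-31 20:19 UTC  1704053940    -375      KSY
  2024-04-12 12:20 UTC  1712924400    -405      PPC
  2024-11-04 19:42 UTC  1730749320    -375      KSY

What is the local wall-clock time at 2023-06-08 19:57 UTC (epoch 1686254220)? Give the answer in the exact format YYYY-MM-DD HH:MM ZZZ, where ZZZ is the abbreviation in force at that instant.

2023-06-08 13:12 PPC

Query: 2023-06-08 19:57 UTC
Rule 2/5 (PPC, -06:45): 2023-06-04 14:08 UTC ≤ query < 2023-12-31 20:19 UTC
19·60 + 57 - 405 = 792 min
792 = 0·1440 + 792; 792 = 13·60 + 12 → 13:12, same day
→ 2023-06-08 13:12 PPC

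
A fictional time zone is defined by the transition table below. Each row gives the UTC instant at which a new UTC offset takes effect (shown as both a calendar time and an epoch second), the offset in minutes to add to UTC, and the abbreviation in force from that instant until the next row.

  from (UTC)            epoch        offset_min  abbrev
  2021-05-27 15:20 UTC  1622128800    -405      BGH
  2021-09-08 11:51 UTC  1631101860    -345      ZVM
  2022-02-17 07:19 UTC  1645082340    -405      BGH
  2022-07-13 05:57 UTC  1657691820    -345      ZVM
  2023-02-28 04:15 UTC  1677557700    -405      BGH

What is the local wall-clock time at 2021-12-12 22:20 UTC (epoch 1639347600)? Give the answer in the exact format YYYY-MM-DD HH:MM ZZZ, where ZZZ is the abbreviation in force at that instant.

Query: 2021-12-12 22:20 UTC
Rule 2/5 (ZVM, -05:45): 2021-09-08 11:51 UTC ≤ query < 2022-02-17 07:19 UTC
22·60 + 20 - 345 = 995 min
995 = 0·1440 + 995; 995 = 16·60 + 35 → 16:35, same day
→ 2021-12-12 16:35 ZVM

2021-12-12 16:35 ZVM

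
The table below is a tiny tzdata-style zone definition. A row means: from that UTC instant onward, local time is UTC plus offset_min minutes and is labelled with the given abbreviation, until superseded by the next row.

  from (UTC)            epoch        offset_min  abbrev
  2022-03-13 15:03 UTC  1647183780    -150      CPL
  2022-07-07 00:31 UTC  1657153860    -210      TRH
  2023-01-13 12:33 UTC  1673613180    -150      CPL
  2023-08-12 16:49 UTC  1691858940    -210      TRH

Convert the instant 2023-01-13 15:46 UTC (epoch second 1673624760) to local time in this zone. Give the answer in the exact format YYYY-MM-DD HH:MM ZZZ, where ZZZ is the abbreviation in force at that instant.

Query: 2023-01-13 15:46 UTC
Rule 3/4 (CPL, -02:30): 2023-01-13 12:33 UTC ≤ query < 2023-08-12 16:49 UTC
15·60 + 46 - 150 = 796 min
796 = 0·1440 + 796; 796 = 13·60 + 16 → 13:16, same day
→ 2023-01-13 13:16 CPL

2023-01-13 13:16 CPL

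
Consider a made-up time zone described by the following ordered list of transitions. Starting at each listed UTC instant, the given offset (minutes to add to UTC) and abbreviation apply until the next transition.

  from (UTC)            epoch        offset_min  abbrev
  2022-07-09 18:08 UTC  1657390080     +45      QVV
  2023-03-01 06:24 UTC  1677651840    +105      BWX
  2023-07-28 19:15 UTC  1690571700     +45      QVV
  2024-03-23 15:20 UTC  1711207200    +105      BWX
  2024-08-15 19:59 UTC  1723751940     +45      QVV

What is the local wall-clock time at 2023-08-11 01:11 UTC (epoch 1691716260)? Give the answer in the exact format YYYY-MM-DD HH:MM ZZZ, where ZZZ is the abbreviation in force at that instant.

2023-08-11 01:56 QVV

Query: 2023-08-11 01:11 UTC
Rule 3/5 (QVV, +00:45): 2023-07-28 19:15 UTC ≤ query < 2024-03-23 15:20 UTC
1·60 + 11 + 45 = 116 min
116 = 0·1440 + 116; 116 = 1·60 + 56 → 01:56, same day
→ 2023-08-11 01:56 QVV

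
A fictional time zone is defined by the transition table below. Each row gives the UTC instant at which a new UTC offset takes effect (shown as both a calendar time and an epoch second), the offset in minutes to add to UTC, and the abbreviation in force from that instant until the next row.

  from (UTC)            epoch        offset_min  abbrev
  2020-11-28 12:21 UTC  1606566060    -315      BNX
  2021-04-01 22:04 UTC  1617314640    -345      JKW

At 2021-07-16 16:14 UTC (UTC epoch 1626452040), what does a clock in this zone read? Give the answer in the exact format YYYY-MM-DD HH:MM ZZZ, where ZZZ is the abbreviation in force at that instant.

Query: 2021-07-16 16:14 UTC
Rule 2/2 (JKW, -05:45): 2021-04-01 22:04 UTC ≤ query < +∞
16·60 + 14 - 345 = 629 min
629 = 0·1440 + 629; 629 = 10·60 + 29 → 10:29, same day
→ 2021-07-16 10:29 JKW

2021-07-16 10:29 JKW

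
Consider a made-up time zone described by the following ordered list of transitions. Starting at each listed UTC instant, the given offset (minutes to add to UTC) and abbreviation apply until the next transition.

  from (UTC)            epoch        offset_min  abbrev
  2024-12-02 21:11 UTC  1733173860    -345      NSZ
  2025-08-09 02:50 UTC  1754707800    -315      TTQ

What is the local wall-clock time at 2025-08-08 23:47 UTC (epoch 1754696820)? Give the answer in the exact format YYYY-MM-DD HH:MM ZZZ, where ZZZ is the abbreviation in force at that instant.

2025-08-08 18:02 NSZ

Query: 2025-08-08 23:47 UTC
Rule 1/2 (NSZ, -05:45): 2024-12-02 21:11 UTC ≤ query < 2025-08-09 02:50 UTC
23·60 + 47 - 345 = 1082 min
1082 = 0·1440 + 1082; 1082 = 18·60 + 2 → 18:02, same day
→ 2025-08-08 18:02 NSZ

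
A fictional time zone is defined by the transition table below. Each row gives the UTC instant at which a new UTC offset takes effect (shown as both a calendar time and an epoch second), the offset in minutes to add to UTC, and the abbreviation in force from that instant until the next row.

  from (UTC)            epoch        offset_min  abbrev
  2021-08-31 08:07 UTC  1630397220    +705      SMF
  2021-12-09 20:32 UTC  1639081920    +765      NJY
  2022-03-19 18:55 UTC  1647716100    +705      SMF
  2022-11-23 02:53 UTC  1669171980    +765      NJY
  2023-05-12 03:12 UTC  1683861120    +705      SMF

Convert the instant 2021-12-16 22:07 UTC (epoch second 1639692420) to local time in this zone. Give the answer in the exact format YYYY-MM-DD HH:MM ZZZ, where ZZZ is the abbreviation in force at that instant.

Query: 2021-12-16 22:07 UTC
Rule 2/5 (NJY, +12:45): 2021-12-09 20:32 UTC ≤ query < 2022-03-19 18:55 UTC
22·60 + 7 + 765 = 2092 min
2092 = 1·1440 + 652; 652 = 10·60 + 52 → 10:52, 2021-12-16 + 1 day = 2021-12-17
→ 2021-12-17 10:52 NJY

2021-12-17 10:52 NJY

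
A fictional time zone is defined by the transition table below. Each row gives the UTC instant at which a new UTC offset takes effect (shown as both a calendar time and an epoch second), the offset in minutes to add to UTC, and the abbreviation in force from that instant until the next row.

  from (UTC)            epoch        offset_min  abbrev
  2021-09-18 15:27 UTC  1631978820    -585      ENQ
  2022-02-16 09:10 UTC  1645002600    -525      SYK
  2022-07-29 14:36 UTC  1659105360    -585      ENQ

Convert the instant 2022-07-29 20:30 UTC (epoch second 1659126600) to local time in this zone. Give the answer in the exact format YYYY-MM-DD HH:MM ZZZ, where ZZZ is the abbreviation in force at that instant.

Query: 2022-07-29 20:30 UTC
Rule 3/3 (ENQ, -09:45): 2022-07-29 14:36 UTC ≤ query < +∞
20·60 + 30 - 585 = 645 min
645 = 0·1440 + 645; 645 = 10·60 + 45 → 10:45, same day
→ 2022-07-29 10:45 ENQ

2022-07-29 10:45 ENQ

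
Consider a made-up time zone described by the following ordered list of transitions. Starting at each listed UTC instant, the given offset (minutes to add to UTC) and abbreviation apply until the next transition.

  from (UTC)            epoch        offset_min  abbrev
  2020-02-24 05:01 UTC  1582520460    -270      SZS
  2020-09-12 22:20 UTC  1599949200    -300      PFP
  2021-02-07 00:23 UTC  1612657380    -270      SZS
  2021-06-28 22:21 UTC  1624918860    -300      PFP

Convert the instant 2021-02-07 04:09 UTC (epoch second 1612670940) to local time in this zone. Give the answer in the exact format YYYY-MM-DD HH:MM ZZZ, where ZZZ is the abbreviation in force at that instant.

Query: 2021-02-07 04:09 UTC
Rule 3/4 (SZS, -04:30): 2021-02-07 00:23 UTC ≤ query < 2021-06-28 22:21 UTC
4·60 + 9 - 270 = -21 min
-21 = -1·1440 + 1419; 1419 = 23·60 + 39 → 23:39, 2021-02-07 - 1 day = 2021-02-06
→ 2021-02-06 23:39 SZS

2021-02-06 23:39 SZS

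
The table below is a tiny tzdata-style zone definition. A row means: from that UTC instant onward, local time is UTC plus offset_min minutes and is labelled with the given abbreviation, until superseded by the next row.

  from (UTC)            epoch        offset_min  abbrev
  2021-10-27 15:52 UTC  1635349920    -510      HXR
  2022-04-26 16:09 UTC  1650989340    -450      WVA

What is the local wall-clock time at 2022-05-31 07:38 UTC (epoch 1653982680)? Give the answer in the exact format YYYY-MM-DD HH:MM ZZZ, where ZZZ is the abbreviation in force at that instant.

Query: 2022-05-31 07:38 UTC
Rule 2/2 (WVA, -07:30): 2022-04-26 16:09 UTC ≤ query < +∞
7·60 + 38 - 450 = 8 min
8 = 0·1440 + 8; 8 = 0·60 + 8 → 00:08, same day
→ 2022-05-31 00:08 WVA

2022-05-31 00:08 WVA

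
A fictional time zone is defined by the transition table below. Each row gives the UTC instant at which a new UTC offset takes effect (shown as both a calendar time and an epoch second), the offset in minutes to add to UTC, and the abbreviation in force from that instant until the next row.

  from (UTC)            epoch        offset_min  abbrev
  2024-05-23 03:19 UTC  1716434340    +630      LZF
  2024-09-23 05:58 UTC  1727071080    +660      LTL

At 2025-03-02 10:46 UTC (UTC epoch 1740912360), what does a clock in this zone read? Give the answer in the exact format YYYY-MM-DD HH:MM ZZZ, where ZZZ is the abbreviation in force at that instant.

2025-03-02 21:46 LTL

Query: 2025-03-02 10:46 UTC
Rule 2/2 (LTL, +11:00): 2024-09-23 05:58 UTC ≤ query < +∞
10·60 + 46 + 660 = 1306 min
1306 = 0·1440 + 1306; 1306 = 21·60 + 46 → 21:46, same day
→ 2025-03-02 21:46 LTL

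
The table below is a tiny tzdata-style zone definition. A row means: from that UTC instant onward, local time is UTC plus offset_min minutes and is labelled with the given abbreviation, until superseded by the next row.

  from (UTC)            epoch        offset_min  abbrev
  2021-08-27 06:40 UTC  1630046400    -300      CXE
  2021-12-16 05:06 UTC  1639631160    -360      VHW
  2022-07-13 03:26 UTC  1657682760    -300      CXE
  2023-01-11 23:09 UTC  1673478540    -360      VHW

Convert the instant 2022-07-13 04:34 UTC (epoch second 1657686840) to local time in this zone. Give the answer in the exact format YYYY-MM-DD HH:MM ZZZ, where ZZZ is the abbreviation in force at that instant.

Query: 2022-07-13 04:34 UTC
Rule 3/4 (CXE, -05:00): 2022-07-13 03:26 UTC ≤ query < 2023-01-11 23:09 UTC
4·60 + 34 - 300 = -26 min
-26 = -1·1440 + 1414; 1414 = 23·60 + 34 → 23:34, 2022-07-13 - 1 day = 2022-07-12
→ 2022-07-12 23:34 CXE

2022-07-12 23:34 CXE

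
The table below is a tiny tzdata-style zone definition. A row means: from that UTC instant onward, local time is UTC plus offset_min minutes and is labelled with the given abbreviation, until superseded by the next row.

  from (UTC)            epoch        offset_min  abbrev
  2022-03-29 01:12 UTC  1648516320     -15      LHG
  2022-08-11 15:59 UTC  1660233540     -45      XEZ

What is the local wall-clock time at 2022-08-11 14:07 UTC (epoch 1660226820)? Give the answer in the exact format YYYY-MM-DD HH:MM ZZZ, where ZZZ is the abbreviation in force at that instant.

2022-08-11 13:52 LHG

Query: 2022-08-11 14:07 UTC
Rule 1/2 (LHG, -00:15): 2022-03-29 01:12 UTC ≤ query < 2022-08-11 15:59 UTC
14·60 + 7 - 15 = 832 min
832 = 0·1440 + 832; 832 = 13·60 + 52 → 13:52, same day
→ 2022-08-11 13:52 LHG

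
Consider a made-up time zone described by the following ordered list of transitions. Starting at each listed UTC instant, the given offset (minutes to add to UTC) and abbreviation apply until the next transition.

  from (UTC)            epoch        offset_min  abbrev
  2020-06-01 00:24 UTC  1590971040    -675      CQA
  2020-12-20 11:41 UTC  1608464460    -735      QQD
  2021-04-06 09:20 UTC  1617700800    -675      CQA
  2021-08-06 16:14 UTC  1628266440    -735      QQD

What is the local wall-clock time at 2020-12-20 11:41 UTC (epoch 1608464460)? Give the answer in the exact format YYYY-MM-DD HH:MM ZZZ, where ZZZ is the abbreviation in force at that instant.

Query: 2020-12-20 11:41 UTC
Rule 2/4 (QQD, -12:15): 2020-12-20 11:41 UTC ≤ query < 2021-04-06 09:20 UTC
11·60 + 41 - 735 = -34 min
-34 = -1·1440 + 1406; 1406 = 23·60 + 26 → 23:26, 2020-12-20 - 1 day = 2020-12-19
→ 2020-12-19 23:26 QQD

2020-12-19 23:26 QQD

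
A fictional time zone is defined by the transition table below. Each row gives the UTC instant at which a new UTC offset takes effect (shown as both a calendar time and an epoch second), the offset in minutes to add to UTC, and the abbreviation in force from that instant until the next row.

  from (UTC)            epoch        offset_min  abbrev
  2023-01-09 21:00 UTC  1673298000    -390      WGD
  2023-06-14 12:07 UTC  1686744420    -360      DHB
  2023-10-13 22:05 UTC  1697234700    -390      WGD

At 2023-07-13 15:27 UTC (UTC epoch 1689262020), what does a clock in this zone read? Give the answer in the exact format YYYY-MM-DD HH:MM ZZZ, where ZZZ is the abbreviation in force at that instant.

Query: 2023-07-13 15:27 UTC
Rule 2/3 (DHB, -06:00): 2023-06-14 12:07 UTC ≤ query < 2023-10-13 22:05 UTC
15·60 + 27 - 360 = 567 min
567 = 0·1440 + 567; 567 = 9·60 + 27 → 09:27, same day
→ 2023-07-13 09:27 DHB

2023-07-13 09:27 DHB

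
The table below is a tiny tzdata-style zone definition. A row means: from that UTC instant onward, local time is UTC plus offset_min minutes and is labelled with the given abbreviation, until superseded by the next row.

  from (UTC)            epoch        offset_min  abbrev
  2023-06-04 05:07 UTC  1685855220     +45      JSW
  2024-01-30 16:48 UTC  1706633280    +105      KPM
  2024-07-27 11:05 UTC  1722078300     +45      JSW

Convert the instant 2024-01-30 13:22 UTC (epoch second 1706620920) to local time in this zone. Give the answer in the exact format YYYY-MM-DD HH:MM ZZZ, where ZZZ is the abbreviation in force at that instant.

2024-01-30 14:07 JSW

Query: 2024-01-30 13:22 UTC
Rule 1/3 (JSW, +00:45): 2023-06-04 05:07 UTC ≤ query < 2024-01-30 16:48 UTC
13·60 + 22 + 45 = 847 min
847 = 0·1440 + 847; 847 = 14·60 + 7 → 14:07, same day
→ 2024-01-30 14:07 JSW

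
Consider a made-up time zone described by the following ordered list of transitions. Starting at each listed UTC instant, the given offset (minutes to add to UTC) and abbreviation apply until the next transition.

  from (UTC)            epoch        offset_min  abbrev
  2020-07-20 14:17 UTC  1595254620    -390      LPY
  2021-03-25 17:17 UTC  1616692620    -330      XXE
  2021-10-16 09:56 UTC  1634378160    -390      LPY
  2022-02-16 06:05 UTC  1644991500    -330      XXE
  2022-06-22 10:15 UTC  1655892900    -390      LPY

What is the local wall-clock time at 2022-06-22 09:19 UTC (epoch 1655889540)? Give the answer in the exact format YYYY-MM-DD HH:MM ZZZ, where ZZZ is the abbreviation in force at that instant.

Query: 2022-06-22 09:19 UTC
Rule 4/5 (XXE, -05:30): 2022-02-16 06:05 UTC ≤ query < 2022-06-22 10:15 UTC
9·60 + 19 - 330 = 229 min
229 = 0·1440 + 229; 229 = 3·60 + 49 → 03:49, same day
→ 2022-06-22 03:49 XXE

2022-06-22 03:49 XXE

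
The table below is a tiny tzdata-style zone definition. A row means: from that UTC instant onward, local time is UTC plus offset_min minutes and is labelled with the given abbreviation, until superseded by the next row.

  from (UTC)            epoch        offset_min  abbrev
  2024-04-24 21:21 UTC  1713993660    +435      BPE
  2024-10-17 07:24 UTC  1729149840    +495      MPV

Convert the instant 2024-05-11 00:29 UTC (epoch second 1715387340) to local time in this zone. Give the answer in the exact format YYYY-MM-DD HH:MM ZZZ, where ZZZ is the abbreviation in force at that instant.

Query: 2024-05-11 00:29 UTC
Rule 1/2 (BPE, +07:15): 2024-04-24 21:21 UTC ≤ query < 2024-10-17 07:24 UTC
0·60 + 29 + 435 = 464 min
464 = 0·1440 + 464; 464 = 7·60 + 44 → 07:44, same day
→ 2024-05-11 07:44 BPE

2024-05-11 07:44 BPE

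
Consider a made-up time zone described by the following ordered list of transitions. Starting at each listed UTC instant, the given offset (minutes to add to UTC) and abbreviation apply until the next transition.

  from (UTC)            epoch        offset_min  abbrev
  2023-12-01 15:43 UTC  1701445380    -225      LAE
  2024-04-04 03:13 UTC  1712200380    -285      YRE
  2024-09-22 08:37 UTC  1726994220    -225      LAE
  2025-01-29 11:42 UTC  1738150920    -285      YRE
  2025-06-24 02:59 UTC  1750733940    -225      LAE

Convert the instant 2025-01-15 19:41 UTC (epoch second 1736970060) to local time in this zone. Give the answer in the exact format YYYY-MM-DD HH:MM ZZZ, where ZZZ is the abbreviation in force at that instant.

Query: 2025-01-15 19:41 UTC
Rule 3/5 (LAE, -03:45): 2024-09-22 08:37 UTC ≤ query < 2025-01-29 11:42 UTC
19·60 + 41 - 225 = 956 min
956 = 0·1440 + 956; 956 = 15·60 + 56 → 15:56, same day
→ 2025-01-15 15:56 LAE

2025-01-15 15:56 LAE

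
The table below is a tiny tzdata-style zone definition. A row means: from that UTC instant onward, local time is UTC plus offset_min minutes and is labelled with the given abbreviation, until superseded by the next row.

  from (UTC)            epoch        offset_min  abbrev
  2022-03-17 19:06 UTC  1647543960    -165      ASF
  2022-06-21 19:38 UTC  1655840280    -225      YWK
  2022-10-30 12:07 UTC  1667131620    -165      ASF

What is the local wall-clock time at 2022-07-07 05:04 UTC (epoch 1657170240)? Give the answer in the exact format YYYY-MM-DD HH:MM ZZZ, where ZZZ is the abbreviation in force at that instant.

2022-07-07 01:19 YWK

Query: 2022-07-07 05:04 UTC
Rule 2/3 (YWK, -03:45): 2022-06-21 19:38 UTC ≤ query < 2022-10-30 12:07 UTC
5·60 + 4 - 225 = 79 min
79 = 0·1440 + 79; 79 = 1·60 + 19 → 01:19, same day
→ 2022-07-07 01:19 YWK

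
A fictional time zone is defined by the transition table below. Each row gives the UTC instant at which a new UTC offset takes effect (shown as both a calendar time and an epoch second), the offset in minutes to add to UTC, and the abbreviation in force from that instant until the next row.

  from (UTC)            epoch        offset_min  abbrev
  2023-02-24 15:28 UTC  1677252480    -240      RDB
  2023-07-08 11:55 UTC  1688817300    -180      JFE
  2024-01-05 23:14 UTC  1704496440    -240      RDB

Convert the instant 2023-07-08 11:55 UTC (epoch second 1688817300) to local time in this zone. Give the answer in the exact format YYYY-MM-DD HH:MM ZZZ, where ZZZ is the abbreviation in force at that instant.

2023-07-08 08:55 JFE

Query: 2023-07-08 11:55 UTC
Rule 2/3 (JFE, -03:00): 2023-07-08 11:55 UTC ≤ query < 2024-01-05 23:14 UTC
11·60 + 55 - 180 = 535 min
535 = 0·1440 + 535; 535 = 8·60 + 55 → 08:55, same day
→ 2023-07-08 08:55 JFE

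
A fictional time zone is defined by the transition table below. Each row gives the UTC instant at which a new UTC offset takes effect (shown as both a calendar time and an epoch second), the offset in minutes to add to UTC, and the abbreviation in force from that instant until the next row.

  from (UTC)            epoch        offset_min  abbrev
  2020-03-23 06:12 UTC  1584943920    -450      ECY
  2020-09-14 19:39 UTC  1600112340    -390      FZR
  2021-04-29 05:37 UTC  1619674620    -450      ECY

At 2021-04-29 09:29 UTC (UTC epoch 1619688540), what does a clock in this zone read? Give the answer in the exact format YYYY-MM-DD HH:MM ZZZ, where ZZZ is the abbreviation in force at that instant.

Query: 2021-04-29 09:29 UTC
Rule 3/3 (ECY, -07:30): 2021-04-29 05:37 UTC ≤ query < +∞
9·60 + 29 - 450 = 119 min
119 = 0·1440 + 119; 119 = 1·60 + 59 → 01:59, same day
→ 2021-04-29 01:59 ECY

2021-04-29 01:59 ECY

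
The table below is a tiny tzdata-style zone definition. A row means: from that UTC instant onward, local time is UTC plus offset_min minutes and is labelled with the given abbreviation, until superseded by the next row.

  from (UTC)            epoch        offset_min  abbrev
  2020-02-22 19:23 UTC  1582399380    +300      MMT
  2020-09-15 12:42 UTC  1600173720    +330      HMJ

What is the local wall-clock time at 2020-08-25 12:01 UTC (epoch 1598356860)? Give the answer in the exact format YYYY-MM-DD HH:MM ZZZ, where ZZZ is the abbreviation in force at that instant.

2020-08-25 17:01 MMT

Query: 2020-08-25 12:01 UTC
Rule 1/2 (MMT, +05:00): 2020-02-22 19:23 UTC ≤ query < 2020-09-15 12:42 UTC
12·60 + 1 + 300 = 1021 min
1021 = 0·1440 + 1021; 1021 = 17·60 + 1 → 17:01, same day
→ 2020-08-25 17:01 MMT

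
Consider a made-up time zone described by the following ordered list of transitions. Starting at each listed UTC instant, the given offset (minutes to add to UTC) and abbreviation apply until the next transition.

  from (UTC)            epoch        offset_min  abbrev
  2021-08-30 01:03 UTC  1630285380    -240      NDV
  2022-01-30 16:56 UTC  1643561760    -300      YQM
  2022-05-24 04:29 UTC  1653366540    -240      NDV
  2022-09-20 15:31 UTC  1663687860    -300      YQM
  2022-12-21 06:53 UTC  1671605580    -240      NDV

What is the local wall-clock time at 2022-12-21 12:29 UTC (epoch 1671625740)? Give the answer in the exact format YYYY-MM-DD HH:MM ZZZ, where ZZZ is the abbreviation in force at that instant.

Query: 2022-12-21 12:29 UTC
Rule 5/5 (NDV, -04:00): 2022-12-21 06:53 UTC ≤ query < +∞
12·60 + 29 - 240 = 509 min
509 = 0·1440 + 509; 509 = 8·60 + 29 → 08:29, same day
→ 2022-12-21 08:29 NDV

2022-12-21 08:29 NDV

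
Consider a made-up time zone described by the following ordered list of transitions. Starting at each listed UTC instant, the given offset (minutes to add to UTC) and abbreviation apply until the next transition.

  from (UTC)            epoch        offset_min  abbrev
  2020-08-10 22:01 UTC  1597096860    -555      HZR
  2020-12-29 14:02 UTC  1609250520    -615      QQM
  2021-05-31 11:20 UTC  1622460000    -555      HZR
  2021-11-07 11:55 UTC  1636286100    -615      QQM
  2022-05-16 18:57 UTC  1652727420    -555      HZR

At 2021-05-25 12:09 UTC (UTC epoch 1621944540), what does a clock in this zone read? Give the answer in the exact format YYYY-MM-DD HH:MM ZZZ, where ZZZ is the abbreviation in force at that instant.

2021-05-25 01:54 QQM

Query: 2021-05-25 12:09 UTC
Rule 2/5 (QQM, -10:15): 2020-12-29 14:02 UTC ≤ query < 2021-05-31 11:20 UTC
12·60 + 9 - 615 = 114 min
114 = 0·1440 + 114; 114 = 1·60 + 54 → 01:54, same day
→ 2021-05-25 01:54 QQM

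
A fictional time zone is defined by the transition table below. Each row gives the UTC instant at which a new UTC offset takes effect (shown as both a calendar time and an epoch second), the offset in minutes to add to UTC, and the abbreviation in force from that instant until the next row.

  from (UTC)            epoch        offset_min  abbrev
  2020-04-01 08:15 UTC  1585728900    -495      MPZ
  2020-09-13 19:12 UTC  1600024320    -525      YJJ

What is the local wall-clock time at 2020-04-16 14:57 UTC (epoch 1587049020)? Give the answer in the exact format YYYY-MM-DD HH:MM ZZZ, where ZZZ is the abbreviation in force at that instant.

Query: 2020-04-16 14:57 UTC
Rule 1/2 (MPZ, -08:15): 2020-04-01 08:15 UTC ≤ query < 2020-09-13 19:12 UTC
14·60 + 57 - 495 = 402 min
402 = 0·1440 + 402; 402 = 6·60 + 42 → 06:42, same day
→ 2020-04-16 06:42 MPZ

2020-04-16 06:42 MPZ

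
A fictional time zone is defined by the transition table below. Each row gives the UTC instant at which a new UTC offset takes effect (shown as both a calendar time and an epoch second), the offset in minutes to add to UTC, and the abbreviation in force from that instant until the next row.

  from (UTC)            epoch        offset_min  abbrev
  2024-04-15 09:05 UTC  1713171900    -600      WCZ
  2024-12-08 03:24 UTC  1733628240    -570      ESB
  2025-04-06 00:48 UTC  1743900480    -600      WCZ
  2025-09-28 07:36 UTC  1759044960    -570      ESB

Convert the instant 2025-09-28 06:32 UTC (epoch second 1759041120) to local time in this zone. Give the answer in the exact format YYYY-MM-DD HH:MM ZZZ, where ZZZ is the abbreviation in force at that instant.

Query: 2025-09-28 06:32 UTC
Rule 3/4 (WCZ, -10:00): 2025-04-06 00:48 UTC ≤ query < 2025-09-28 07:36 UTC
6·60 + 32 - 600 = -208 min
-208 = -1·1440 + 1232; 1232 = 20·60 + 32 → 20:32, 2025-09-28 - 1 day = 2025-09-27
→ 2025-09-27 20:32 WCZ

2025-09-27 20:32 WCZ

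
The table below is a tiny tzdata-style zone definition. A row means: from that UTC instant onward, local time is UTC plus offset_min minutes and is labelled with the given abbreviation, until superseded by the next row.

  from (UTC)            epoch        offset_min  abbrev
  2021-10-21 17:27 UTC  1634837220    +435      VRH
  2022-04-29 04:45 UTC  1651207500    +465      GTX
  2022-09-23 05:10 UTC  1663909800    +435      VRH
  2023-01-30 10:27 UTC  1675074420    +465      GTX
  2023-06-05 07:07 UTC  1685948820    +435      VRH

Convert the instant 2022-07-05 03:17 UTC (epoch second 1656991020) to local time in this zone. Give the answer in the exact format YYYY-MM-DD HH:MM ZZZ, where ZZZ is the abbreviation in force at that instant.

Query: 2022-07-05 03:17 UTC
Rule 2/5 (GTX, +07:45): 2022-04-29 04:45 UTC ≤ query < 2022-09-23 05:10 UTC
3·60 + 17 + 465 = 662 min
662 = 0·1440 + 662; 662 = 11·60 + 2 → 11:02, same day
→ 2022-07-05 11:02 GTX

2022-07-05 11:02 GTX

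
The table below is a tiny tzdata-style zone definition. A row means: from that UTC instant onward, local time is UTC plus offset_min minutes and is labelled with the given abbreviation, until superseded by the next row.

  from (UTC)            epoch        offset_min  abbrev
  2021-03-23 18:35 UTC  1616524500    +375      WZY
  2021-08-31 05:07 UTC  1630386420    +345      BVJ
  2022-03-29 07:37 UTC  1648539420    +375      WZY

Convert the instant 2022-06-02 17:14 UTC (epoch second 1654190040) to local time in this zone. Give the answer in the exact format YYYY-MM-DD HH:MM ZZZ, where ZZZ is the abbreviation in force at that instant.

2022-06-02 23:29 WZY

Query: 2022-06-02 17:14 UTC
Rule 3/3 (WZY, +06:15): 2022-03-29 07:37 UTC ≤ query < +∞
17·60 + 14 + 375 = 1409 min
1409 = 0·1440 + 1409; 1409 = 23·60 + 29 → 23:29, same day
→ 2022-06-02 23:29 WZY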